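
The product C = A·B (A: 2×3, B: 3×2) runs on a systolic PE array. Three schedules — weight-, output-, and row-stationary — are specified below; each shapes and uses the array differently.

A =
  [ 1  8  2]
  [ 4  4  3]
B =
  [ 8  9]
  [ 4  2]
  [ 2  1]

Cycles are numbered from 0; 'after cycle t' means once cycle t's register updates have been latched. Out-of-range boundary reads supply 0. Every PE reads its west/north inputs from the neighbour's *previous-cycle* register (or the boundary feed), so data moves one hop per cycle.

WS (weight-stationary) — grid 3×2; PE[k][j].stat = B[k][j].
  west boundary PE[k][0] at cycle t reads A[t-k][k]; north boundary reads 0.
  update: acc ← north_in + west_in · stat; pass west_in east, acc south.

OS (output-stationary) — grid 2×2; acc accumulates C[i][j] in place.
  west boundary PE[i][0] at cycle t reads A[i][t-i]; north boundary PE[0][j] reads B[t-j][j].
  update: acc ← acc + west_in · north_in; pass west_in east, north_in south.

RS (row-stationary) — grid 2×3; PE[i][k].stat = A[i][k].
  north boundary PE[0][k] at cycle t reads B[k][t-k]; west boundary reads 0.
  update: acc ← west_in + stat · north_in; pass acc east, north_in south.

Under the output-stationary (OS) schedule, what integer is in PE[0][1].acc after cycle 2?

PE[0][1].acc = 25

OS 2×2: PE[0][1] cycle-by-cycle (with neighbour feeds):
  0: (0,0).acc=8  regs=<1,8>
  0: (0,1).acc=0  regs=<0,0>
  1: (0,0).acc=40  regs=<8,4>
  1: (0,1).acc=9  regs=<1,9>
  2: (0,0).acc=44  regs=<2,2>
  2: (0,1).acc=25  regs=<8,2>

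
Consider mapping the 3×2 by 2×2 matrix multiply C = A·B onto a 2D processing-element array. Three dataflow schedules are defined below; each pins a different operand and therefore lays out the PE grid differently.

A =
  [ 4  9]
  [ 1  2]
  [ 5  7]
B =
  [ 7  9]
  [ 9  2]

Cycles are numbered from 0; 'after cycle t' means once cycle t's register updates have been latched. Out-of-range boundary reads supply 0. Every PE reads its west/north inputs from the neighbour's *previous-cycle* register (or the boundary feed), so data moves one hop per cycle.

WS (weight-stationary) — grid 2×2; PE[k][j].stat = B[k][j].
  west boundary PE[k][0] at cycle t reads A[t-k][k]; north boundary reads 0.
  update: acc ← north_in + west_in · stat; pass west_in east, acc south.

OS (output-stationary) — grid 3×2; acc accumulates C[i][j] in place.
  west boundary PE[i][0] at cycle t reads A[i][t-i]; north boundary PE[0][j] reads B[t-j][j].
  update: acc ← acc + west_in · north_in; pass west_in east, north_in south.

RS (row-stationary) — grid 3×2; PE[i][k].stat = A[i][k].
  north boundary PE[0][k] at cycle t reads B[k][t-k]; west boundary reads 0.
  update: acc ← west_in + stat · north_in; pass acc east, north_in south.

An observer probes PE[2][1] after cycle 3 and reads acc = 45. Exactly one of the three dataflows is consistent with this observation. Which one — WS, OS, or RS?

— WS: 2×2 array has no PE[2][1].
— OS: 3×2; PE[2][1] trace:
  [0] (2,1) acc=0 (h:0 v:0)
  [1] (2,1) acc=0 (h:0 v:0)
  [2] (2,1) acc=0 (h:0 v:0)
  [3] (2,1) acc=45 (h:5 v:9)
— RS: 3×2; PE[2][1] trace:
  [0] (2,1) acc=0 (h:0 v:0)
  [1] (2,1) acc=0 (h:0 v:0)
  [2] (2,1) acc=0 (h:0 v:0)
  [3] (2,1) acc=98 (h:98 v:9)

dataflow = OS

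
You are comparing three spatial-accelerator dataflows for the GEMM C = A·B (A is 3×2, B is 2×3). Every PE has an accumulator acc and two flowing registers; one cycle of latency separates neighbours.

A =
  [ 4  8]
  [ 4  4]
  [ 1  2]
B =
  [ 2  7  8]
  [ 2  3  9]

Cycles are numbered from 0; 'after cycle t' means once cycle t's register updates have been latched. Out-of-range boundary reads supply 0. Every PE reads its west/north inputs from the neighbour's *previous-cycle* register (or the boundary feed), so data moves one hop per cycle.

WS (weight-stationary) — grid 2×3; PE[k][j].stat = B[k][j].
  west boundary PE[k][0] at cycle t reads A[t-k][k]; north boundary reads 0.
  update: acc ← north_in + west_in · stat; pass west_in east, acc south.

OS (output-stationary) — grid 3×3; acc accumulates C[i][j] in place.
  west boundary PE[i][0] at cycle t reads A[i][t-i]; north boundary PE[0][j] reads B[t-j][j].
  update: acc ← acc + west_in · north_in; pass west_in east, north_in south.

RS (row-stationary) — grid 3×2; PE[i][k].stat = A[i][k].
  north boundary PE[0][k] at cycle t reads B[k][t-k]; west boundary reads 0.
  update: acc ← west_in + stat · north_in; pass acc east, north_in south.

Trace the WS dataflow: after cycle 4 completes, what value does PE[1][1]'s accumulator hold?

WS on a 2×3 grid — tracing PE[1][1] and its feeders:
  [0] (0,1) acc=0 (h:0 v:0)
  [0] (1,0) acc=0 (h:0 v:0)
  [0] (1,1) acc=0 (h:0 v:0)
  [1] (0,1) acc=28 (h:4 v:28)
  [1] (1,0) acc=24 (h:8 v:24)
  [1] (1,1) acc=0 (h:0 v:0)
  [2] (0,1) acc=28 (h:4 v:28)
  [2] (1,0) acc=16 (h:4 v:16)
  [2] (1,1) acc=52 (h:8 v:52)
  [3] (0,1) acc=7 (h:1 v:7)
  [3] (1,0) acc=6 (h:2 v:6)
  [3] (1,1) acc=40 (h:4 v:40)
  [4] (0,1) acc=0 (h:0 v:0)
  [4] (1,0) acc=0 (h:0 v:0)
  [4] (1,1) acc=13 (h:2 v:13)

PE[1][1].acc = 13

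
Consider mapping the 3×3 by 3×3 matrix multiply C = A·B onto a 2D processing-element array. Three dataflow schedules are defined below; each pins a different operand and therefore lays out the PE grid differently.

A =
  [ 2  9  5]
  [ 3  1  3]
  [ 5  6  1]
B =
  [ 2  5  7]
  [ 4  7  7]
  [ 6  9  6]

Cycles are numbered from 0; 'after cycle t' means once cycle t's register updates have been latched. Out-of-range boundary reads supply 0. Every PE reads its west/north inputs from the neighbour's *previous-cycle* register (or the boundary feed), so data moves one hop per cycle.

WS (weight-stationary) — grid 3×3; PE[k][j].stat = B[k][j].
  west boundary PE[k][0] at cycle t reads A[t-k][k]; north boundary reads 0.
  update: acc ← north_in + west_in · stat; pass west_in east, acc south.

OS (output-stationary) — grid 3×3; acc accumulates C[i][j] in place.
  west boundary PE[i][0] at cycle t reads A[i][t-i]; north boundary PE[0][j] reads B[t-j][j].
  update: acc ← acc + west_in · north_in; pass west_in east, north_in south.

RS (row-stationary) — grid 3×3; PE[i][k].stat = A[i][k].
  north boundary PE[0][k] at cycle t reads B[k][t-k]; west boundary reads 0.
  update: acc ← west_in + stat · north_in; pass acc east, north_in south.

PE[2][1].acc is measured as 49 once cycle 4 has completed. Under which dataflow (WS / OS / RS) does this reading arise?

WS (3×3 grid), PE[2][1]:
  after 0 — PE[2][1] acc=0, pass-E 0, pass-S 0
  after 1 — PE[2][1] acc=0, pass-E 0, pass-S 0
  after 2 — PE[2][1] acc=0, pass-E 0, pass-S 0
  after 3 — PE[2][1] acc=118, pass-E 5, pass-S 118
  after 4 — PE[2][1] acc=49, pass-E 3, pass-S 49
OS (3×3 grid), PE[2][1]:
  after 0 — PE[2][1] acc=0, pass-E 0, pass-S 0
  after 1 — PE[2][1] acc=0, pass-E 0, pass-S 0
  after 2 — PE[2][1] acc=0, pass-E 0, pass-S 0
  after 3 — PE[2][1] acc=25, pass-E 5, pass-S 5
  after 4 — PE[2][1] acc=67, pass-E 6, pass-S 7
RS (3×3 grid), PE[2][1]:
  after 0 — PE[2][1] acc=0, pass-E 0, pass-S 0
  after 1 — PE[2][1] acc=0, pass-E 0, pass-S 0
  after 2 — PE[2][1] acc=0, pass-E 0, pass-S 0
  after 3 — PE[2][1] acc=34, pass-E 34, pass-S 4
  after 4 — PE[2][1] acc=67, pass-E 67, pass-S 7

dataflow = WS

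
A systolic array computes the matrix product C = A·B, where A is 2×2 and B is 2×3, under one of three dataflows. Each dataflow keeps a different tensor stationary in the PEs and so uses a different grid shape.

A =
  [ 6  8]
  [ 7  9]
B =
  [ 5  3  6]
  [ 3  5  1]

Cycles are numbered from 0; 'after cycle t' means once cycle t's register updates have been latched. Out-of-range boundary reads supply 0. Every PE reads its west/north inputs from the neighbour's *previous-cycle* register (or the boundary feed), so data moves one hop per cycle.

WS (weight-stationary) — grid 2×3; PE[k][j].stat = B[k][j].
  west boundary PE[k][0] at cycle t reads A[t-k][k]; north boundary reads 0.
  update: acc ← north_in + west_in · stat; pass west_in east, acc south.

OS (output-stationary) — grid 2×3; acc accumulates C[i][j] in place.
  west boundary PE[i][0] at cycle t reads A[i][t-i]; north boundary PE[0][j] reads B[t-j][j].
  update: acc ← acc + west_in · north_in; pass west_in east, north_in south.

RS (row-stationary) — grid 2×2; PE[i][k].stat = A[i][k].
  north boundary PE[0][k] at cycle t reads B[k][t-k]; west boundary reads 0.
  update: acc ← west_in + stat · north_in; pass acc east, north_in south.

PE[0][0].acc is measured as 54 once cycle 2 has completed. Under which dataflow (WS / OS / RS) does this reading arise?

— WS: 2×3; PE[0][0] trace:
  [0] (0,0) acc=30 (h:6 v:30)
  [1] (0,0) acc=35 (h:7 v:35)
  [2] (0,0) acc=0 (h:0 v:0)
— OS: 2×3; PE[0][0] trace:
  [0] (0,0) acc=30 (h:6 v:5)
  [1] (0,0) acc=54 (h:8 v:3)
  [2] (0,0) acc=54 (h:0 v:0)
— RS: 2×2; PE[0][0] trace:
  [0] (0,0) acc=30 (h:30 v:5)
  [1] (0,0) acc=18 (h:18 v:3)
  [2] (0,0) acc=36 (h:36 v:6)

dataflow = OS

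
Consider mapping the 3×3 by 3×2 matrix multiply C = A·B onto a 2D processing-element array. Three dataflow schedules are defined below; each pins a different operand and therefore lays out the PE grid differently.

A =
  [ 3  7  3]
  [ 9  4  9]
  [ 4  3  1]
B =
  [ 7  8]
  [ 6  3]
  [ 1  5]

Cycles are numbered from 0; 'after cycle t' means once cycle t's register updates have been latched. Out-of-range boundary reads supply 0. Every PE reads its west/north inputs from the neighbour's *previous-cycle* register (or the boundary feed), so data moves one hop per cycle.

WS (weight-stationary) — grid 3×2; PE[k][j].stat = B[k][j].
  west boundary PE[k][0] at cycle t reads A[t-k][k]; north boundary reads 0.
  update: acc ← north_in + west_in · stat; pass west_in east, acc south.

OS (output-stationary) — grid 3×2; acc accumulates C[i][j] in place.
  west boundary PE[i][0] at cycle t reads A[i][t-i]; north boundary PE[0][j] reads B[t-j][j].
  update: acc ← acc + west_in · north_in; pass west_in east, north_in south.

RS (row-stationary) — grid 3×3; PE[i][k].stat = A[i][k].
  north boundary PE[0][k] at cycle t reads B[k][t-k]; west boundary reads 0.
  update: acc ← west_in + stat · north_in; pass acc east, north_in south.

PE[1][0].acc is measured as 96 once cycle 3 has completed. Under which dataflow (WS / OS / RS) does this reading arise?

dataflow = OS

Under WS (3×2), PE[1][0]:
  @0  [1,0]  acc 0  |  →0  ↓0
  @1  [1,0]  acc 63  |  →7  ↓63
  @2  [1,0]  acc 87  |  →4  ↓87
  @3  [1,0]  acc 46  |  →3  ↓46
Under OS (3×2), PE[1][0]:
  @0  [1,0]  acc 0  |  →0  ↓0
  @1  [1,0]  acc 63  |  →9  ↓7
  @2  [1,0]  acc 87  |  →4  ↓6
  @3  [1,0]  acc 96  |  →9  ↓1
Under RS (3×3), PE[1][0]:
  @0  [1,0]  acc 0  |  →0  ↓0
  @1  [1,0]  acc 63  |  →63  ↓7
  @2  [1,0]  acc 72  |  →72  ↓8
  @3  [1,0]  acc 0  |  →0  ↓0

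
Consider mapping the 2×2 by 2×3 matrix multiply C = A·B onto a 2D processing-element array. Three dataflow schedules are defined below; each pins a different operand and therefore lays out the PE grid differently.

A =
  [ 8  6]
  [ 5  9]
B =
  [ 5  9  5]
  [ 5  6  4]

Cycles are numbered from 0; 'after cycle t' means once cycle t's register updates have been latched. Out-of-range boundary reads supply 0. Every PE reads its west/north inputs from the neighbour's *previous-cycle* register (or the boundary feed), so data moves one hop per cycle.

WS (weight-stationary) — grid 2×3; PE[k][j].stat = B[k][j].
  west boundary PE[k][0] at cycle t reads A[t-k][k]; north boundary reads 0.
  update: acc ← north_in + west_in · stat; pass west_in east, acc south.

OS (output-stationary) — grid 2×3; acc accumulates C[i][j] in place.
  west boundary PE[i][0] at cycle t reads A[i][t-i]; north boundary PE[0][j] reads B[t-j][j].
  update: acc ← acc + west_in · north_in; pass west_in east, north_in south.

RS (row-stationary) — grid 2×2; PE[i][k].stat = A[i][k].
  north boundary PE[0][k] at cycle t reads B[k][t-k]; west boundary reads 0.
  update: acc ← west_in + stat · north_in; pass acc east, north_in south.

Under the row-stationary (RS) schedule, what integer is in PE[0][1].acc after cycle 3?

Tracing RS — 2×2 array, target PE[0][1]:
  t=0 PE[0][0]: acc=40 h=40 v=5
  t=0 PE[0][1]: acc=0 h=0 v=0
  t=1 PE[0][0]: acc=72 h=72 v=9
  t=1 PE[0][1]: acc=70 h=70 v=5
  t=2 PE[0][0]: acc=40 h=40 v=5
  t=2 PE[0][1]: acc=108 h=108 v=6
  t=3 PE[0][0]: acc=0 h=0 v=0
  t=3 PE[0][1]: acc=64 h=64 v=4

PE[0][1].acc = 64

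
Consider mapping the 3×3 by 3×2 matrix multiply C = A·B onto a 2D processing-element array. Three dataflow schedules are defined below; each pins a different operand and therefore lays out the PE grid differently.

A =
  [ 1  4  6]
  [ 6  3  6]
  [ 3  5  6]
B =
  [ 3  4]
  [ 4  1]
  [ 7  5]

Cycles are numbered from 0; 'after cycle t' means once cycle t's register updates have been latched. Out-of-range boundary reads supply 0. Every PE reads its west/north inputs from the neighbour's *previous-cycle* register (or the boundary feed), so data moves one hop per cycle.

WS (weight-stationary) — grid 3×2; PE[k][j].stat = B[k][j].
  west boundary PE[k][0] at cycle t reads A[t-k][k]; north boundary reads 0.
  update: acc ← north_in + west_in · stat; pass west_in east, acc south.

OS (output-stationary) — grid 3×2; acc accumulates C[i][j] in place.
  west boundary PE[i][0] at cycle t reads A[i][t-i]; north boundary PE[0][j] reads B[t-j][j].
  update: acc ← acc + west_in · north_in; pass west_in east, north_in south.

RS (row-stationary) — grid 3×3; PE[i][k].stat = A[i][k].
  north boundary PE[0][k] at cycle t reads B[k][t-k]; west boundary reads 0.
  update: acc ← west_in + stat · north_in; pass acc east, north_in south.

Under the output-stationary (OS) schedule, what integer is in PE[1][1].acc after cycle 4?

OS on a 3×2 grid — tracing PE[1][1] and its feeders:
  @0  [0,1]  acc 0  |  →0  ↓0
  @0  [1,0]  acc 0  |  →0  ↓0
  @0  [1,1]  acc 0  |  →0  ↓0
  @1  [0,1]  acc 4  |  →1  ↓4
  @1  [1,0]  acc 18  |  →6  ↓3
  @1  [1,1]  acc 0  |  →0  ↓0
  @2  [0,1]  acc 8  |  →4  ↓1
  @2  [1,0]  acc 30  |  →3  ↓4
  @2  [1,1]  acc 24  |  →6  ↓4
  @3  [0,1]  acc 38  |  →6  ↓5
  @3  [1,0]  acc 72  |  →6  ↓7
  @3  [1,1]  acc 27  |  →3  ↓1
  @4  [0,1]  acc 38  |  →0  ↓0
  @4  [1,0]  acc 72  |  →0  ↓0
  @4  [1,1]  acc 57  |  →6  ↓5

PE[1][1].acc = 57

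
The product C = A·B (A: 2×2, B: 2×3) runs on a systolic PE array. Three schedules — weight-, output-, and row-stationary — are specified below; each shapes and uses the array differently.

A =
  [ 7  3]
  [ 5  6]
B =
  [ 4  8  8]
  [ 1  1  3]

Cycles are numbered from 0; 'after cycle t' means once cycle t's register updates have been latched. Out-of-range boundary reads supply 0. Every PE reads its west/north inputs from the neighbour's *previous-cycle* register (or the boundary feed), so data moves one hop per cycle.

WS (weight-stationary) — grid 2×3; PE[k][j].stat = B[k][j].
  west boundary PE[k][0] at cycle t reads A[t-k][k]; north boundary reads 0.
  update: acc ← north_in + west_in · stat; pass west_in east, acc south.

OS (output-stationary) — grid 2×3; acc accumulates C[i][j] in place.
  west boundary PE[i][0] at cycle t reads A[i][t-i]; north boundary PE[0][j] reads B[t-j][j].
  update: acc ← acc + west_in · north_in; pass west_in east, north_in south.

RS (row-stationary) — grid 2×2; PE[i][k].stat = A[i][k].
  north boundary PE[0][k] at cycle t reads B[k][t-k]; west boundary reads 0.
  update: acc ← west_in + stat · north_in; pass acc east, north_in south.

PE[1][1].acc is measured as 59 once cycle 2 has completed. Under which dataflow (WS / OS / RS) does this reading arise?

Under WS (2×3), PE[1][1]:
  @0  [1,1]  acc 0  |  →0  ↓0
  @1  [1,1]  acc 0  |  →0  ↓0
  @2  [1,1]  acc 59  |  →3  ↓59
Under OS (2×3), PE[1][1]:
  @0  [1,1]  acc 0  |  →0  ↓0
  @1  [1,1]  acc 0  |  →0  ↓0
  @2  [1,1]  acc 40  |  →5  ↓8
Under RS (2×2), PE[1][1]:
  @0  [1,1]  acc 0  |  →0  ↓0
  @1  [1,1]  acc 0  |  →0  ↓0
  @2  [1,1]  acc 26  |  →26  ↓1

dataflow = WS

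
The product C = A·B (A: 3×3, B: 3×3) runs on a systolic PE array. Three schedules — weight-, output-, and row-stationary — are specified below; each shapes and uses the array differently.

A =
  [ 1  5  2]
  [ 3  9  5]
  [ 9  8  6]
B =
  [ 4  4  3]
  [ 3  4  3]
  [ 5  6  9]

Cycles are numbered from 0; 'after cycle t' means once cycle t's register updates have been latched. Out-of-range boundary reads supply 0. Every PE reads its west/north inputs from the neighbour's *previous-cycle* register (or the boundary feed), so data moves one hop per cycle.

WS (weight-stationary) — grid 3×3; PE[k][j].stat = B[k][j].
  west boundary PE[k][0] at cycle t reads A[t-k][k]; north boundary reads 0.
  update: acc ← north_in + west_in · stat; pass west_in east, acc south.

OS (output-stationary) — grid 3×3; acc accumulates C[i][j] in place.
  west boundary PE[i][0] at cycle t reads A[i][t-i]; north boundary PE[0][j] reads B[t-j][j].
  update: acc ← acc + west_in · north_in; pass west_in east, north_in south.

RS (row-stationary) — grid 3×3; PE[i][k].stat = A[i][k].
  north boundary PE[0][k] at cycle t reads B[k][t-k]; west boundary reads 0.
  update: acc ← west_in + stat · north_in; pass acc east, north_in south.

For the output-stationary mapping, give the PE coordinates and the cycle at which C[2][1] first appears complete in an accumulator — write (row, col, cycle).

(row, col, cycle) = (2, 1, 5)

OS — PE[2][1] is where C[2][1] collects:
  @0  [2,1]  acc 0  |  →0  ↓0
  @1  [2,1]  acc 0  |  →0  ↓0
  @2  [2,1]  acc 0  |  →0  ↓0
  @3  [2,1]  acc 36  |  →9  ↓4
  @4  [2,1]  acc 68  |  →8  ↓4
  @5  [2,1]  acc 104  |  →6  ↓6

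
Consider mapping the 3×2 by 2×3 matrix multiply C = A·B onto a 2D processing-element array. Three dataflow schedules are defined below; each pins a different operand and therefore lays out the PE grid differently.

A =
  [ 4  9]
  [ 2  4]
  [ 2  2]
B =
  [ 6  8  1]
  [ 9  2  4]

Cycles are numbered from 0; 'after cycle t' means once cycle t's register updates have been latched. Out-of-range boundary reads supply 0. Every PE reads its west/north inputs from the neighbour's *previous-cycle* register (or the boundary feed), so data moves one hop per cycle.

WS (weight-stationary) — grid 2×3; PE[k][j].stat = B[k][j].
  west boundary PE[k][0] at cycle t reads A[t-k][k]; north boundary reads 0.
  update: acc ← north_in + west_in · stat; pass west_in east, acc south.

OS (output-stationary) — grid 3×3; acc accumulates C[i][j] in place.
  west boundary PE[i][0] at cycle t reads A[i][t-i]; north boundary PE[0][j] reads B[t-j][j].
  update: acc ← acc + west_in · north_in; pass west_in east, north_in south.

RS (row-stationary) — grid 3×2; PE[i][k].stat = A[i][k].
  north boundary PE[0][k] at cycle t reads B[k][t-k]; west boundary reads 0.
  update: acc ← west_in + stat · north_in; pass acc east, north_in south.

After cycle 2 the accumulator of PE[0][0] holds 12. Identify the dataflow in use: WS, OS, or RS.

dataflow = WS

Under WS (2×3), PE[0][0]:
  0: (0,0).acc=24  regs=<4,24>
  1: (0,0).acc=12  regs=<2,12>
  2: (0,0).acc=12  regs=<2,12>
Under OS (3×3), PE[0][0]:
  0: (0,0).acc=24  regs=<4,6>
  1: (0,0).acc=105  regs=<9,9>
  2: (0,0).acc=105  regs=<0,0>
Under RS (3×2), PE[0][0]:
  0: (0,0).acc=24  regs=<24,6>
  1: (0,0).acc=32  regs=<32,8>
  2: (0,0).acc=4  regs=<4,1>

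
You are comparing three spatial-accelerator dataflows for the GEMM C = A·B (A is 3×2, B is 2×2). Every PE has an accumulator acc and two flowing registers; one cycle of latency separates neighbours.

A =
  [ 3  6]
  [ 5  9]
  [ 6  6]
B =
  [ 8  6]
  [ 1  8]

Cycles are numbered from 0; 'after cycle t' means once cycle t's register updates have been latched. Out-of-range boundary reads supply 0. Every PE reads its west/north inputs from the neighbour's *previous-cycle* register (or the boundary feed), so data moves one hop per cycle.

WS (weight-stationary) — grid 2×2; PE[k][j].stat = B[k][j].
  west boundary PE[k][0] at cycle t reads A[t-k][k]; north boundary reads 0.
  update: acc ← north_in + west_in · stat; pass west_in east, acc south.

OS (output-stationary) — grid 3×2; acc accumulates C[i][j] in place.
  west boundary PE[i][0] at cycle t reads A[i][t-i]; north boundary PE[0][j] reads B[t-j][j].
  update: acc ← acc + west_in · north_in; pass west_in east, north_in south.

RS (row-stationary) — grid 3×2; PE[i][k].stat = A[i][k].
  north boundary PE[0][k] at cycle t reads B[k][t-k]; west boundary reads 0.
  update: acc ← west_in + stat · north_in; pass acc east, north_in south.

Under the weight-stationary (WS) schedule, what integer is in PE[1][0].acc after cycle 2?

PE[1][0].acc = 49

WS on a 2×2 grid — tracing PE[1][0] and its feeders:
  after 0 — PE[0][0] acc=24, pass-E 3, pass-S 24
  after 0 — PE[1][0] acc=0, pass-E 0, pass-S 0
  after 1 — PE[0][0] acc=40, pass-E 5, pass-S 40
  after 1 — PE[1][0] acc=30, pass-E 6, pass-S 30
  after 2 — PE[0][0] acc=48, pass-E 6, pass-S 48
  after 2 — PE[1][0] acc=49, pass-E 9, pass-S 49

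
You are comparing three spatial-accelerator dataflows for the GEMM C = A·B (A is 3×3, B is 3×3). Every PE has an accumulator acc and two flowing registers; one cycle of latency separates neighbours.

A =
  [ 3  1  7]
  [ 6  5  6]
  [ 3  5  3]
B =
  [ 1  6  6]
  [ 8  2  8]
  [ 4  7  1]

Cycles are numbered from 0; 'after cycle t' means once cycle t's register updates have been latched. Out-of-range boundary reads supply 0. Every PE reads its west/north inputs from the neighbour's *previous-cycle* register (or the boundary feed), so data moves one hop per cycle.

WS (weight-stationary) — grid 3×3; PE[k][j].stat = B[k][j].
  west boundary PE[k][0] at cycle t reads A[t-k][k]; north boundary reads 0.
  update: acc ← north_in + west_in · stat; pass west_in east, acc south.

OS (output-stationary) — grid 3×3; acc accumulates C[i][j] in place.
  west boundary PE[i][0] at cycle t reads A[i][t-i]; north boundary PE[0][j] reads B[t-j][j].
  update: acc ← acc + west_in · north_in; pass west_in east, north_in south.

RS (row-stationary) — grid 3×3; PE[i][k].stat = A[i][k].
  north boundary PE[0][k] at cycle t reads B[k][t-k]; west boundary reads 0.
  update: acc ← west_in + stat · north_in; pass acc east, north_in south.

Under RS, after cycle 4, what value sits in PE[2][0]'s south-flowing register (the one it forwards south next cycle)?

register = 6

RS 3×3: PE[2][0] cycle-by-cycle (with neighbour feeds):
  after 0 — PE[1][0] acc=0, pass-E 0, pass-S 0
  after 0 — PE[2][0] acc=0, pass-E 0, pass-S 0
  after 1 — PE[1][0] acc=6, pass-E 6, pass-S 1
  after 1 — PE[2][0] acc=0, pass-E 0, pass-S 0
  after 2 — PE[1][0] acc=36, pass-E 36, pass-S 6
  after 2 — PE[2][0] acc=3, pass-E 3, pass-S 1
  after 3 — PE[1][0] acc=36, pass-E 36, pass-S 6
  after 3 — PE[2][0] acc=18, pass-E 18, pass-S 6
  after 4 — PE[1][0] acc=0, pass-E 0, pass-S 0
  after 4 — PE[2][0] acc=18, pass-E 18, pass-S 6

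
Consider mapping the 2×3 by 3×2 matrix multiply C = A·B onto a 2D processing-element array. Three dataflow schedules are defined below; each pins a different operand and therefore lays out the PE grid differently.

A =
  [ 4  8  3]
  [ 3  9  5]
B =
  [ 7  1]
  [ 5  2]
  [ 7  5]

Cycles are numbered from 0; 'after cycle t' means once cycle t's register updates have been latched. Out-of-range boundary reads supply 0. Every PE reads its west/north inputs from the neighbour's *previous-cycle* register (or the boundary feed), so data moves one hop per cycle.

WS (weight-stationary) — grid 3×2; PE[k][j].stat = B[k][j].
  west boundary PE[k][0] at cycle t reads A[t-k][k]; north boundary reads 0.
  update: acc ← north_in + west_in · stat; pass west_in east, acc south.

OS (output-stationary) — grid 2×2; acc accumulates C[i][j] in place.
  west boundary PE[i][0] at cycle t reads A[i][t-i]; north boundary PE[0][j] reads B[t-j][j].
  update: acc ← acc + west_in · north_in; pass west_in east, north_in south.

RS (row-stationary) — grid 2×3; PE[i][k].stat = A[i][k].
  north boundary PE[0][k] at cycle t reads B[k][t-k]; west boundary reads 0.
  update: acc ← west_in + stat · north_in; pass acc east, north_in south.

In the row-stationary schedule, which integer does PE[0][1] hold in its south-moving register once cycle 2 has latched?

register = 2

RS 2×3: PE[0][1] cycle-by-cycle (with neighbour feeds):
  step 0 · PE0,0: acc=28; fwd→28 fwd↓7
  step 0 · PE0,1: acc=0; fwd→0 fwd↓0
  step 1 · PE0,0: acc=4; fwd→4 fwd↓1
  step 1 · PE0,1: acc=68; fwd→68 fwd↓5
  step 2 · PE0,0: acc=0; fwd→0 fwd↓0
  step 2 · PE0,1: acc=20; fwd→20 fwd↓2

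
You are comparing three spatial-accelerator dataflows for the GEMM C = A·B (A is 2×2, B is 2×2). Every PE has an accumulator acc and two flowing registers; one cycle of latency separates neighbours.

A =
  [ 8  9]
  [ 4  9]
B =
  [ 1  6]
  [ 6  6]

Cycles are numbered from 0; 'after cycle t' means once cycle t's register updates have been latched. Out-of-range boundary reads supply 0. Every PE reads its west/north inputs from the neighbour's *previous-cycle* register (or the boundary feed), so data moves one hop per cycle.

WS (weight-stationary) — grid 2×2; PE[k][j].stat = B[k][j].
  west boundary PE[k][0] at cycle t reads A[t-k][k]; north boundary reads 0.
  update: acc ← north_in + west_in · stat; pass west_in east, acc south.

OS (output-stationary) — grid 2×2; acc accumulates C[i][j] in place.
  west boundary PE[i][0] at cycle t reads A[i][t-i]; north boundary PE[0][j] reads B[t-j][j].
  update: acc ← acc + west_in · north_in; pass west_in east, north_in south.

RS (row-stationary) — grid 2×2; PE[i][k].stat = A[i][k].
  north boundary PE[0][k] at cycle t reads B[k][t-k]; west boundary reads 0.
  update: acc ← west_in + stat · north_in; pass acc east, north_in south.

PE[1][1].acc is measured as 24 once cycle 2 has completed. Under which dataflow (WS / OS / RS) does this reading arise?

Under WS (2×2), PE[1][1]:
  @0  [1,1]  acc 0  |  →0  ↓0
  @1  [1,1]  acc 0  |  →0  ↓0
  @2  [1,1]  acc 102  |  →9  ↓102
Under OS (2×2), PE[1][1]:
  @0  [1,1]  acc 0  |  →0  ↓0
  @1  [1,1]  acc 0  |  →0  ↓0
  @2  [1,1]  acc 24  |  →4  ↓6
Under RS (2×2), PE[1][1]:
  @0  [1,1]  acc 0  |  →0  ↓0
  @1  [1,1]  acc 0  |  →0  ↓0
  @2  [1,1]  acc 58  |  →58  ↓6

dataflow = OS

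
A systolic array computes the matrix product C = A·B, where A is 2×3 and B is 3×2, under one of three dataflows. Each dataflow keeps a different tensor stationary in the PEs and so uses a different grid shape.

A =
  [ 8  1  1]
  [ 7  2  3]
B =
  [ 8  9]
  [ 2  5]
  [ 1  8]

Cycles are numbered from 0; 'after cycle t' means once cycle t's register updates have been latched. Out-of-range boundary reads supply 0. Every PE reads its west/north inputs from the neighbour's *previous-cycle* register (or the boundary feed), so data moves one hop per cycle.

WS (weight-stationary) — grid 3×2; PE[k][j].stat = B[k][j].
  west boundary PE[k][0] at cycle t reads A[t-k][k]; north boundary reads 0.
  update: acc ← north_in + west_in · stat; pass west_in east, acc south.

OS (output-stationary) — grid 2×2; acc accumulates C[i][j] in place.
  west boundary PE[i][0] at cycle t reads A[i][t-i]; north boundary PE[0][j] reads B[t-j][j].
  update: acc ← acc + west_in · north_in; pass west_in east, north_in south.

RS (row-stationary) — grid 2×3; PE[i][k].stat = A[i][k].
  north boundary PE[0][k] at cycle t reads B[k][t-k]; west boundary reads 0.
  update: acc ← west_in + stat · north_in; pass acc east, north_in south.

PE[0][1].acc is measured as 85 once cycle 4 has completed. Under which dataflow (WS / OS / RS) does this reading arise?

— WS: 3×2; PE[0][1] trace:
  c0 r0c1: 0 / 0 / 0
  c1 r0c1: 72 / 8 / 72
  c2 r0c1: 63 / 7 / 63
  c3 r0c1: 0 / 0 / 0
  c4 r0c1: 0 / 0 / 0
— OS: 2×2; PE[0][1] trace:
  c0 r0c1: 0 / 0 / 0
  c1 r0c1: 72 / 8 / 9
  c2 r0c1: 77 / 1 / 5
  c3 r0c1: 85 / 1 / 8
  c4 r0c1: 85 / 0 / 0
— RS: 2×3; PE[0][1] trace:
  c0 r0c1: 0 / 0 / 0
  c1 r0c1: 66 / 66 / 2
  c2 r0c1: 77 / 77 / 5
  c3 r0c1: 0 / 0 / 0
  c4 r0c1: 0 / 0 / 0

dataflow = OS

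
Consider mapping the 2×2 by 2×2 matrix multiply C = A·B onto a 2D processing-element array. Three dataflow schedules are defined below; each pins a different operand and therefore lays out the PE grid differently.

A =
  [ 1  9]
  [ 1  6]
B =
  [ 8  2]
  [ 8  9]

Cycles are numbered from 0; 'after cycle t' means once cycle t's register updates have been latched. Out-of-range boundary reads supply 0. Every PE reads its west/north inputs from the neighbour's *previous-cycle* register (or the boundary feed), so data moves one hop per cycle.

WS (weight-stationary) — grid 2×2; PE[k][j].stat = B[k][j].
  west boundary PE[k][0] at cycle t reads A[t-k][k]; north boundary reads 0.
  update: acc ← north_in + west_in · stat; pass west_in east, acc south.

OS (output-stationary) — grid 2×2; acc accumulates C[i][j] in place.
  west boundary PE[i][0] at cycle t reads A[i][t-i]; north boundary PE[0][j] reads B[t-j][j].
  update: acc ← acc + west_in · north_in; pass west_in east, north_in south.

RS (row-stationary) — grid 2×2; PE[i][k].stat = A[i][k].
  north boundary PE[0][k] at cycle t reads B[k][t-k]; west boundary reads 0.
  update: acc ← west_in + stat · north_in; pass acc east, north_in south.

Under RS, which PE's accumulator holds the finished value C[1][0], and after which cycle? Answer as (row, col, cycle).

(row, col, cycle) = (1, 1, 2)

Under RS, C[1][0] lands at PE[1][1]:
  0: (1,1).acc=0  regs=<0,0>
  1: (1,1).acc=0  regs=<0,0>
  2: (1,1).acc=56  regs=<56,8>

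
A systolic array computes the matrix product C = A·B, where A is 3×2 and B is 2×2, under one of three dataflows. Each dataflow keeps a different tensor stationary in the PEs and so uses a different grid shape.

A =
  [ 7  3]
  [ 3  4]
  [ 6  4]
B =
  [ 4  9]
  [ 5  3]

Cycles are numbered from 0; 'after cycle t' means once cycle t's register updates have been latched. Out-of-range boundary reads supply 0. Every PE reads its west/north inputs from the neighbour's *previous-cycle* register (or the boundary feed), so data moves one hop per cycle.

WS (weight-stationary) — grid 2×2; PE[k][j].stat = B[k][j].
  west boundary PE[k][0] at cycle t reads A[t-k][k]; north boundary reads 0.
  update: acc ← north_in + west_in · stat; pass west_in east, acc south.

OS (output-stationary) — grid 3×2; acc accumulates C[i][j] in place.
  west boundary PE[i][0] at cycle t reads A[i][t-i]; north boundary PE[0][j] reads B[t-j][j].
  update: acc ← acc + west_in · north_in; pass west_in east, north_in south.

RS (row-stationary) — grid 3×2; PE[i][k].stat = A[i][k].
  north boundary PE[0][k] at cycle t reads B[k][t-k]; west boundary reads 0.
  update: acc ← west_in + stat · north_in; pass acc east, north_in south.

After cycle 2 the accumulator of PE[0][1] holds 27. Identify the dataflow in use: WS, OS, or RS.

dataflow = WS

WS (2×2 grid), PE[0][1]:
  0: (0,1).acc=0  regs=<0,0>
  1: (0,1).acc=63  regs=<7,63>
  2: (0,1).acc=27  regs=<3,27>
OS (3×2 grid), PE[0][1]:
  0: (0,1).acc=0  regs=<0,0>
  1: (0,1).acc=63  regs=<7,9>
  2: (0,1).acc=72  regs=<3,3>
RS (3×2 grid), PE[0][1]:
  0: (0,1).acc=0  regs=<0,0>
  1: (0,1).acc=43  regs=<43,5>
  2: (0,1).acc=72  regs=<72,3>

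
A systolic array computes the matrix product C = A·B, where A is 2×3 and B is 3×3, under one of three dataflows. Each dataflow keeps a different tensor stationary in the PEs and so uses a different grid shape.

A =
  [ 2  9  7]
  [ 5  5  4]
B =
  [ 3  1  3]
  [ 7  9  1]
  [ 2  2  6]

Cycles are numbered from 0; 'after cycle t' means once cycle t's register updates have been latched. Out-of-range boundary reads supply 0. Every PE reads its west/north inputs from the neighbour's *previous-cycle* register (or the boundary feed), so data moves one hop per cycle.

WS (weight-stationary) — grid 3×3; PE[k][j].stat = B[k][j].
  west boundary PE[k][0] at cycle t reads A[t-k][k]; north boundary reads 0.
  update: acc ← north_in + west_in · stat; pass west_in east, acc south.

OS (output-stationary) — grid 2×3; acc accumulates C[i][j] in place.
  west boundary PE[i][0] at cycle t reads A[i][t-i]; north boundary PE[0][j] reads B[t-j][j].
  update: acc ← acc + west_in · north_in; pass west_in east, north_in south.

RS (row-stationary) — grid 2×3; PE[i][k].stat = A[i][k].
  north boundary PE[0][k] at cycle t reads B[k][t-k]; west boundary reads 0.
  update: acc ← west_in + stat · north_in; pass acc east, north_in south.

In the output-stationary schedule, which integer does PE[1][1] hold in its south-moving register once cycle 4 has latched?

OS on a 2×3 grid — tracing PE[1][1] and its feeders:
  cycle 0: PE[0][1] → acc 0, east 0, south 0
  cycle 0: PE[1][0] → acc 0, east 0, south 0
  cycle 0: PE[1][1] → acc 0, east 0, south 0
  cycle 1: PE[0][1] → acc 2, east 2, south 1
  cycle 1: PE[1][0] → acc 15, east 5, south 3
  cycle 1: PE[1][1] → acc 0, east 0, south 0
  cycle 2: PE[0][1] → acc 83, east 9, south 9
  cycle 2: PE[1][0] → acc 50, east 5, south 7
  cycle 2: PE[1][1] → acc 5, east 5, south 1
  cycle 3: PE[0][1] → acc 97, east 7, south 2
  cycle 3: PE[1][0] → acc 58, east 4, south 2
  cycle 3: PE[1][1] → acc 50, east 5, south 9
  cycle 4: PE[0][1] → acc 97, east 0, south 0
  cycle 4: PE[1][0] → acc 58, east 0, south 0
  cycle 4: PE[1][1] → acc 58, east 4, south 2

register = 2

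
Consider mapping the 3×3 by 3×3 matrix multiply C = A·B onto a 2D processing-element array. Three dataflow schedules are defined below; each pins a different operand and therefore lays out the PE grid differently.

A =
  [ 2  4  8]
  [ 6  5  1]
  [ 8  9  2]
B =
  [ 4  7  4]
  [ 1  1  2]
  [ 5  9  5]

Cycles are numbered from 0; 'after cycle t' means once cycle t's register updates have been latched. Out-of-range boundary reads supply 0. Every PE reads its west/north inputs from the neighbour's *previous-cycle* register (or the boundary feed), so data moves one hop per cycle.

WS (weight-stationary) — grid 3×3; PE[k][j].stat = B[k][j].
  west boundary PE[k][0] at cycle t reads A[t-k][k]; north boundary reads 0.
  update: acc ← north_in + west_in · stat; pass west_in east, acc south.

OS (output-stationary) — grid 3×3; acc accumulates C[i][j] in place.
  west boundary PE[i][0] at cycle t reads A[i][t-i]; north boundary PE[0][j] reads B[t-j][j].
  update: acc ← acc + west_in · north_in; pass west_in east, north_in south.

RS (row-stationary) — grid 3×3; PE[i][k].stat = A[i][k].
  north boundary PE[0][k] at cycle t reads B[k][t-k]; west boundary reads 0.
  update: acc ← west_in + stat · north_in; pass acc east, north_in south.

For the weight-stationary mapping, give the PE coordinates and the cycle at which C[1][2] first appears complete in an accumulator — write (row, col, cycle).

WS — PE[2][2] is where C[1][2] collects:
  after 0 — PE[2][2] acc=0, pass-E 0, pass-S 0
  after 1 — PE[2][2] acc=0, pass-E 0, pass-S 0
  after 2 — PE[2][2] acc=0, pass-E 0, pass-S 0
  after 3 — PE[2][2] acc=0, pass-E 0, pass-S 0
  after 4 — PE[2][2] acc=56, pass-E 8, pass-S 56
  after 5 — PE[2][2] acc=39, pass-E 1, pass-S 39

(row, col, cycle) = (2, 2, 5)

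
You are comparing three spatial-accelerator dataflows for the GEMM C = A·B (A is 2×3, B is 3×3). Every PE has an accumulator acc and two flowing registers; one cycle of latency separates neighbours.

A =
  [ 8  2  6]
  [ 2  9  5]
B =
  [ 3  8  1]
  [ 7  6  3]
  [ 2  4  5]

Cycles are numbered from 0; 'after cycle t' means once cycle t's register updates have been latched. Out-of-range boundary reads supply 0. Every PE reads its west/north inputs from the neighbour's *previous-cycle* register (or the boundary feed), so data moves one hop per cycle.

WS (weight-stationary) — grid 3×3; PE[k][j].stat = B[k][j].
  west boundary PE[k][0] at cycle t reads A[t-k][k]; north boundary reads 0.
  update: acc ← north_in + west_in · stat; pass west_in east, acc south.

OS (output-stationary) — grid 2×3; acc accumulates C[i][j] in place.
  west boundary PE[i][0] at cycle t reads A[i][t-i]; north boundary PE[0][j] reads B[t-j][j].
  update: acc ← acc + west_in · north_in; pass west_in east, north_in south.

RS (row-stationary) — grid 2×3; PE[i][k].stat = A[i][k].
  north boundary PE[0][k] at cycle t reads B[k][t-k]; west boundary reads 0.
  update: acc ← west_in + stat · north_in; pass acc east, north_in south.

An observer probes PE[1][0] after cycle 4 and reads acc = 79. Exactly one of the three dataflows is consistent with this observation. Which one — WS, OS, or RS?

dataflow = OS

Under WS (3×3), PE[1][0]:
  @0  [1,0]  acc 0  |  →0  ↓0
  @1  [1,0]  acc 38  |  →2  ↓38
  @2  [1,0]  acc 69  |  →9  ↓69
  @3  [1,0]  acc 0  |  →0  ↓0
  @4  [1,0]  acc 0  |  →0  ↓0
Under OS (2×3), PE[1][0]:
  @0  [1,0]  acc 0  |  →0  ↓0
  @1  [1,0]  acc 6  |  →2  ↓3
  @2  [1,0]  acc 69  |  →9  ↓7
  @3  [1,0]  acc 79  |  →5  ↓2
  @4  [1,0]  acc 79  |  →0  ↓0
Under RS (2×3), PE[1][0]:
  @0  [1,0]  acc 0  |  →0  ↓0
  @1  [1,0]  acc 6  |  →6  ↓3
  @2  [1,0]  acc 16  |  →16  ↓8
  @3  [1,0]  acc 2  |  →2  ↓1
  @4  [1,0]  acc 0  |  →0  ↓0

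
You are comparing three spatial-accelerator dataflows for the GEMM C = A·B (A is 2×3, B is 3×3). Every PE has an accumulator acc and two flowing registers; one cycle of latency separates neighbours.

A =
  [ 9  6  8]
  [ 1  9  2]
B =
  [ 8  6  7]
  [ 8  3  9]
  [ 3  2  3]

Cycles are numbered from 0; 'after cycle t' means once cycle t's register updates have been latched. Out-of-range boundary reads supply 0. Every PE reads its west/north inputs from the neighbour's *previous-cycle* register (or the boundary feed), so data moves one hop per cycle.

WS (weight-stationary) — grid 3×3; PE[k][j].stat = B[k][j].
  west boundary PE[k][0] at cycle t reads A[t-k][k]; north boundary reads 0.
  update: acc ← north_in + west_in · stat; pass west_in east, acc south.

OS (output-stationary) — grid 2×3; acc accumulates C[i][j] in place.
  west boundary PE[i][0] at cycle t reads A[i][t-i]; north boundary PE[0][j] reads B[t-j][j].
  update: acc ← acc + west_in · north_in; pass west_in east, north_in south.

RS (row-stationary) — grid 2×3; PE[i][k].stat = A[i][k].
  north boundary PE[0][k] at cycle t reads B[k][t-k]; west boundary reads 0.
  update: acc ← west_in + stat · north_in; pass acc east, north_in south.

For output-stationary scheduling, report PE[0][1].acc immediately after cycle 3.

OS 2×3: PE[0][1] cycle-by-cycle (with neighbour feeds):
  cycle 0: PE[0][0] → acc 72, east 9, south 8
  cycle 0: PE[0][1] → acc 0, east 0, south 0
  cycle 1: PE[0][0] → acc 120, east 6, south 8
  cycle 1: PE[0][1] → acc 54, east 9, south 6
  cycle 2: PE[0][0] → acc 144, east 8, south 3
  cycle 2: PE[0][1] → acc 72, east 6, south 3
  cycle 3: PE[0][0] → acc 144, east 0, south 0
  cycle 3: PE[0][1] → acc 88, east 8, south 2

PE[0][1].acc = 88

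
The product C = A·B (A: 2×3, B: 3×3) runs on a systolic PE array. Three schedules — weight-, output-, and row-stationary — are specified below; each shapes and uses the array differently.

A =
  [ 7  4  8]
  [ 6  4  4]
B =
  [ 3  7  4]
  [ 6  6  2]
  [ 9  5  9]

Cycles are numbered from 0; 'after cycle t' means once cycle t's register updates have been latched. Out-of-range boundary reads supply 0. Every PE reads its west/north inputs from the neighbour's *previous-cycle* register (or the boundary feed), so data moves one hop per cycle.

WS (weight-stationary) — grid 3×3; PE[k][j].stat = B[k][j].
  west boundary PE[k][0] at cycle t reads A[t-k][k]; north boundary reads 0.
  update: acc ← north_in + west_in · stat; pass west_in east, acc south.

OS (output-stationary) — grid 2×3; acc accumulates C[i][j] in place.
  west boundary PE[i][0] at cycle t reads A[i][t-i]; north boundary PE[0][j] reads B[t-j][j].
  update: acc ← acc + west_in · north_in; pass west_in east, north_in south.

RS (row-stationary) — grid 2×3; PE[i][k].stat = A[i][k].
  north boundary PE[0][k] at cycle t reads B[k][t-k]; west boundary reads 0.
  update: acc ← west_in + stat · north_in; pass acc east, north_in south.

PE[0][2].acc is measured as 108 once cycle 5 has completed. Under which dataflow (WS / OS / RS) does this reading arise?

dataflow = OS

WS (3×3 grid), PE[0][2]:
  step 0 · PE0,2: acc=0; fwd→0 fwd↓0
  step 1 · PE0,2: acc=0; fwd→0 fwd↓0
  step 2 · PE0,2: acc=28; fwd→7 fwd↓28
  step 3 · PE0,2: acc=24; fwd→6 fwd↓24
  step 4 · PE0,2: acc=0; fwd→0 fwd↓0
  step 5 · PE0,2: acc=0; fwd→0 fwd↓0
OS (2×3 grid), PE[0][2]:
  step 0 · PE0,2: acc=0; fwd→0 fwd↓0
  step 1 · PE0,2: acc=0; fwd→0 fwd↓0
  step 2 · PE0,2: acc=28; fwd→7 fwd↓4
  step 3 · PE0,2: acc=36; fwd→4 fwd↓2
  step 4 · PE0,2: acc=108; fwd→8 fwd↓9
  step 5 · PE0,2: acc=108; fwd→0 fwd↓0
RS (2×3 grid), PE[0][2]:
  step 0 · PE0,2: acc=0; fwd→0 fwd↓0
  step 1 · PE0,2: acc=0; fwd→0 fwd↓0
  step 2 · PE0,2: acc=117; fwd→117 fwd↓9
  step 3 · PE0,2: acc=113; fwd→113 fwd↓5
  step 4 · PE0,2: acc=108; fwd→108 fwd↓9
  step 5 · PE0,2: acc=0; fwd→0 fwd↓0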